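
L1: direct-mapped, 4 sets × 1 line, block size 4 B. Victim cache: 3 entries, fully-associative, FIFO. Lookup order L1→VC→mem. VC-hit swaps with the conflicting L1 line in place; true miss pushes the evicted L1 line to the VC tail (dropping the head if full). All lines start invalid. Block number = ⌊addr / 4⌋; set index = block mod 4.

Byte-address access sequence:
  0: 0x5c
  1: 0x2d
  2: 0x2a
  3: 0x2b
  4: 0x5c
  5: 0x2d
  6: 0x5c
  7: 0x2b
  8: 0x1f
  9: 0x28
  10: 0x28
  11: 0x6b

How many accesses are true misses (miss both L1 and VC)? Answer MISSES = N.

MISSES = 5

#0 0x5c→b23/s3 MISS; vc=[]
#1 0x2d→b11/s3 MISS; vc=[23]
#2 0x2a→b10/s2 MISS; vc=[23]
#3 0x2b→b10/s2 L1-HIT; vc=[23]
#4 0x5c→b23/s3 VC-HIT; vc=[11]
#5 0x2d→b11/s3 VC-HIT; vc=[23]
#6 0x5c→b23/s3 VC-HIT; vc=[11]
#7 0x2b→b10/s2 L1-HIT; vc=[11]
#8 0x1f→b7/s3 MISS; vc=[11,23]
#9 0x28→b10/s2 L1-HIT; vc=[11,23]
#10 0x28→b10/s2 L1-HIT; vc=[11,23]
#11 0x6b→b26/s2 MISS; vc=[11,23,10]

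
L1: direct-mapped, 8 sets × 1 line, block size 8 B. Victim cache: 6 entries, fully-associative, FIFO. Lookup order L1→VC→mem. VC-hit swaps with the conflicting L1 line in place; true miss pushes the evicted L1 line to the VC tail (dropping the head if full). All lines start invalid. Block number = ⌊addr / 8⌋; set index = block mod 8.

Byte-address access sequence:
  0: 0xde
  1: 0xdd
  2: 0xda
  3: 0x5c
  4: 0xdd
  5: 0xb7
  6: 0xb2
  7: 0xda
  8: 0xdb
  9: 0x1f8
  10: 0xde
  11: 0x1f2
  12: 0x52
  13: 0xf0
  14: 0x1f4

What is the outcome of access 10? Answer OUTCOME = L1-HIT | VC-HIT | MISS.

#0 0xde→b27/s3 MISS; vc=[]
#1 0xdd→b27/s3 L1-HIT; vc=[]
#2 0xda→b27/s3 L1-HIT; vc=[]
#3 0x5c→b11/s3 MISS; vc=[27]
#4 0xdd→b27/s3 VC-HIT; vc=[11]
#5 0xb7→b22/s6 MISS; vc=[11]
#6 0xb2→b22/s6 L1-HIT; vc=[11]
#7 0xda→b27/s3 L1-HIT; vc=[11]
#8 0xdb→b27/s3 L1-HIT; vc=[11]
#9 0x1f8→b63/s7 MISS; vc=[11]
#10 0xde→b27/s3 L1-HIT; vc=[11]
#11 0x1f2→b62/s6 MISS; vc=[11,22]
#12 0x52→b10/s2 MISS; vc=[11,22]
#13 0xf0→b30/s6 MISS; vc=[11,22,62]
#14 0x1f4→b62/s6 VC-HIT; vc=[11,22,30]

OUTCOME = L1-HIT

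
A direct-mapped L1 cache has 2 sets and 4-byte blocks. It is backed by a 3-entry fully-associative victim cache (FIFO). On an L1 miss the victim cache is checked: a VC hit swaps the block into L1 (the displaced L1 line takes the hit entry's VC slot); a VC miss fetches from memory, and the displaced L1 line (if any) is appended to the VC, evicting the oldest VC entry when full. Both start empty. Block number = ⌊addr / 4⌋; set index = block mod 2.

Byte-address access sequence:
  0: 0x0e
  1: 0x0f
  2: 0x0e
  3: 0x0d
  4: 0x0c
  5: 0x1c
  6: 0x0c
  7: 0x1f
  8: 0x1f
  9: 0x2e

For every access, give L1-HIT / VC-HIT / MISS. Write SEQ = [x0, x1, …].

#0 0xe→b3/s1 MISS; vc=[]
#1 0xf→b3/s1 L1-HIT; vc=[]
#2 0xe→b3/s1 L1-HIT; vc=[]
#3 0xd→b3/s1 L1-HIT; vc=[]
#4 0xc→b3/s1 L1-HIT; vc=[]
#5 0x1c→b7/s1 MISS; vc=[3]
#6 0xc→b3/s1 VC-HIT; vc=[7]
#7 0x1f→b7/s1 VC-HIT; vc=[3]
#8 0x1f→b7/s1 L1-HIT; vc=[3]
#9 0x2e→b11/s1 MISS; vc=[3,7]

SEQ = [MISS, L1-HIT, L1-HIT, L1-HIT, L1-HIT, MISS, VC-HIT, VC-HIT, L1-HIT, MISS]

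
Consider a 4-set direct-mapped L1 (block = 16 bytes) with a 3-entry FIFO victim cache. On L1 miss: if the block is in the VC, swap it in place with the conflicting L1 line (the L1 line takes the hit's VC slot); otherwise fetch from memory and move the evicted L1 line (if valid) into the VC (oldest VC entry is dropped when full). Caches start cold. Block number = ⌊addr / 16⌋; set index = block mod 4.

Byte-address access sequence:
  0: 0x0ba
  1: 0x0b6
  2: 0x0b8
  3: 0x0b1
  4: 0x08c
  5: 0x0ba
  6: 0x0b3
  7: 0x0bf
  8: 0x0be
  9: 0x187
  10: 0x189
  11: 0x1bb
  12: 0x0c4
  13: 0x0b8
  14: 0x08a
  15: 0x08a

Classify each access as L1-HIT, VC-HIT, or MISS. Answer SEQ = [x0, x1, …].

0: 0xba (blk 11, set 3) → MISS  vc=[]
1: 0xb6 (blk 11, set 3) → L1-HIT  vc=[]
2: 0xb8 (blk 11, set 3) → L1-HIT  vc=[]
3: 0xb1 (blk 11, set 3) → L1-HIT  vc=[]
4: 0x8c (blk 8, set 0) → MISS  vc=[]
5: 0xba (blk 11, set 3) → L1-HIT  vc=[]
6: 0xb3 (blk 11, set 3) → L1-HIT  vc=[]
7: 0xbf (blk 11, set 3) → L1-HIT  vc=[]
8: 0xbe (blk 11, set 3) → L1-HIT  vc=[]
9: 0x187 (blk 24, set 0) → MISS  vc=[8]
10: 0x189 (blk 24, set 0) → L1-HIT  vc=[8]
11: 0x1bb (blk 27, set 3) → MISS  vc=[8, 11]
12: 0xc4 (blk 12, set 0) → MISS  vc=[8, 11, 24]
13: 0xb8 (blk 11, set 3) → VC-HIT  vc=[8, 27, 24]
14: 0x8a (blk 8, set 0) → VC-HIT  vc=[12, 27, 24]
15: 0x8a (blk 8, set 0) → L1-HIT  vc=[12, 27, 24]

SEQ = [MISS, L1-HIT, L1-HIT, L1-HIT, MISS, L1-HIT, L1-HIT, L1-HIT, L1-HIT, MISS, L1-HIT, MISS, MISS, VC-HIT, VC-HIT, L1-HIT]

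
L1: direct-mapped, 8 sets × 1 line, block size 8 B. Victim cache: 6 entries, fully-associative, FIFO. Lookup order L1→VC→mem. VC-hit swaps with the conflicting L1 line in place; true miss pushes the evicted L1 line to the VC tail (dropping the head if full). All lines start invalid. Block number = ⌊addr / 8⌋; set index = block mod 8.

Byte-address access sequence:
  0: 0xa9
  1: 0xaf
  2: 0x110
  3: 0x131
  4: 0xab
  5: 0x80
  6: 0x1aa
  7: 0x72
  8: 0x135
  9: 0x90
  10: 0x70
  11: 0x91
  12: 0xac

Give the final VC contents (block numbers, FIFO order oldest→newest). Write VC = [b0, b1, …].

VC = [53, 38, 34]

  [0] addr=0xa9 blk=21 s=5: MISS | VC []
  [1] addr=0xaf blk=21 s=5: L1-HIT | VC []
  [2] addr=0x110 blk=34 s=2: MISS | VC []
  [3] addr=0x131 blk=38 s=6: MISS | VC []
  [4] addr=0xab blk=21 s=5: L1-HIT | VC []
  [5] addr=0x80 blk=16 s=0: MISS | VC []
  [6] addr=0x1aa blk=53 s=5: MISS | VC [21]
  [7] addr=0x72 blk=14 s=6: MISS | VC [21, 38]
  [8] addr=0x135 blk=38 s=6: VC-HIT | VC [21, 14]
  [9] addr=0x90 blk=18 s=2: MISS | VC [21, 14, 34]
  [10] addr=0x70 blk=14 s=6: VC-HIT | VC [21, 38, 34]
  [11] addr=0x91 blk=18 s=2: L1-HIT | VC [21, 38, 34]
  [12] addr=0xac blk=21 s=5: VC-HIT | VC [53, 38, 34]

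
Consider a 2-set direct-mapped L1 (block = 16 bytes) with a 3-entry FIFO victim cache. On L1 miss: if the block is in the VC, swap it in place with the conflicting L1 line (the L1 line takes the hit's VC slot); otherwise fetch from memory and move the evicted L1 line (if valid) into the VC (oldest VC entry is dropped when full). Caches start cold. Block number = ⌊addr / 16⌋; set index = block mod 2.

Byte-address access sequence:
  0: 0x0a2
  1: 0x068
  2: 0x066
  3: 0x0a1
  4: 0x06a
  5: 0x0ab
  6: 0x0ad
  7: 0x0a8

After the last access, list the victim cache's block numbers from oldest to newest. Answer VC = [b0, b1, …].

VC = [6]

#0 0xa2→b10/s0 MISS; vc=[]
#1 0x68→b6/s0 MISS; vc=[10]
#2 0x66→b6/s0 L1-HIT; vc=[10]
#3 0xa1→b10/s0 VC-HIT; vc=[6]
#4 0x6a→b6/s0 VC-HIT; vc=[10]
#5 0xab→b10/s0 VC-HIT; vc=[6]
#6 0xad→b10/s0 L1-HIT; vc=[6]
#7 0xa8→b10/s0 L1-HIT; vc=[6]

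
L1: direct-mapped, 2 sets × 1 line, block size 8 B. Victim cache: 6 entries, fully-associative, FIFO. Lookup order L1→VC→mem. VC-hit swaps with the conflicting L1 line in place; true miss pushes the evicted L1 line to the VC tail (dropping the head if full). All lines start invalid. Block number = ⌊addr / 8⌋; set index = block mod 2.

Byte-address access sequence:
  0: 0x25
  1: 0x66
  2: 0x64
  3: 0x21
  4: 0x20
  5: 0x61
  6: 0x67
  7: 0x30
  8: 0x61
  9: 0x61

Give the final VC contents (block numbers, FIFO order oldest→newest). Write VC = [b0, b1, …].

#0 0x25→b4/s0 MISS; vc=[]
#1 0x66→b12/s0 MISS; vc=[4]
#2 0x64→b12/s0 L1-HIT; vc=[4]
#3 0x21→b4/s0 VC-HIT; vc=[12]
#4 0x20→b4/s0 L1-HIT; vc=[12]
#5 0x61→b12/s0 VC-HIT; vc=[4]
#6 0x67→b12/s0 L1-HIT; vc=[4]
#7 0x30→b6/s0 MISS; vc=[4,12]
#8 0x61→b12/s0 VC-HIT; vc=[4,6]
#9 0x61→b12/s0 L1-HIT; vc=[4,6]

VC = [4, 6]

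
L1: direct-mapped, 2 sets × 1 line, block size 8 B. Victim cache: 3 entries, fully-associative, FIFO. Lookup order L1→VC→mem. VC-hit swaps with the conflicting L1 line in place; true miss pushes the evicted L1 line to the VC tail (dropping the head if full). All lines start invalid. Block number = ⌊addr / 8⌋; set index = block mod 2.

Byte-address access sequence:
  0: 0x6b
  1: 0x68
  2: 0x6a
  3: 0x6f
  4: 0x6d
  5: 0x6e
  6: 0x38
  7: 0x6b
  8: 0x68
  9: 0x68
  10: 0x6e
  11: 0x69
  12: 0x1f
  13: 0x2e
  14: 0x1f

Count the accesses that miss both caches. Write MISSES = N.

MISSES = 4

0: 0x6b (blk 13, set 1) → MISS  vc=[]
1: 0x68 (blk 13, set 1) → L1-HIT  vc=[]
2: 0x6a (blk 13, set 1) → L1-HIT  vc=[]
3: 0x6f (blk 13, set 1) → L1-HIT  vc=[]
4: 0x6d (blk 13, set 1) → L1-HIT  vc=[]
5: 0x6e (blk 13, set 1) → L1-HIT  vc=[]
6: 0x38 (blk 7, set 1) → MISS  vc=[13]
7: 0x6b (blk 13, set 1) → VC-HIT  vc=[7]
8: 0x68 (blk 13, set 1) → L1-HIT  vc=[7]
9: 0x68 (blk 13, set 1) → L1-HIT  vc=[7]
10: 0x6e (blk 13, set 1) → L1-HIT  vc=[7]
11: 0x69 (blk 13, set 1) → L1-HIT  vc=[7]
12: 0x1f (blk 3, set 1) → MISS  vc=[7, 13]
13: 0x2e (blk 5, set 1) → MISS  vc=[7, 13, 3]
14: 0x1f (blk 3, set 1) → VC-HIT  vc=[7, 13, 5]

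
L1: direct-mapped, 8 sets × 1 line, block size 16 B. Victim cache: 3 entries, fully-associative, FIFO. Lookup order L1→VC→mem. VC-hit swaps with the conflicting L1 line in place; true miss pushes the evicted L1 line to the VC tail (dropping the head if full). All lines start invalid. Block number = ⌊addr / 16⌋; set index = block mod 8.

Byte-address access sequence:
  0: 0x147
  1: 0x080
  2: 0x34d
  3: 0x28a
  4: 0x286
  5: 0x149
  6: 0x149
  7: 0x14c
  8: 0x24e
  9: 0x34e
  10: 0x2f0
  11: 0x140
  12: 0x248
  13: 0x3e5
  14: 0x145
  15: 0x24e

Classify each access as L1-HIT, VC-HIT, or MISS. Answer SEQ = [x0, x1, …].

  [0] addr=0x147 blk=20 s=4: MISS | VC []
  [1] addr=0x80 blk=8 s=0: MISS | VC []
  [2] addr=0x34d blk=52 s=4: MISS | VC [20]
  [3] addr=0x28a blk=40 s=0: MISS | VC [20, 8]
  [4] addr=0x286 blk=40 s=0: L1-HIT | VC [20, 8]
  [5] addr=0x149 blk=20 s=4: VC-HIT | VC [52, 8]
  [6] addr=0x149 blk=20 s=4: L1-HIT | VC [52, 8]
  [7] addr=0x14c blk=20 s=4: L1-HIT | VC [52, 8]
  [8] addr=0x24e blk=36 s=4: MISS | VC [52, 8, 20]
  [9] addr=0x34e blk=52 s=4: VC-HIT | VC [36, 8, 20]
  [10] addr=0x2f0 blk=47 s=7: MISS | VC [36, 8, 20]
  [11] addr=0x140 blk=20 s=4: VC-HIT | VC [36, 8, 52]
  [12] addr=0x248 blk=36 s=4: VC-HIT | VC [20, 8, 52]
  [13] addr=0x3e5 blk=62 s=6: MISS | VC [20, 8, 52]
  [14] addr=0x145 blk=20 s=4: VC-HIT | VC [36, 8, 52]
  [15] addr=0x24e blk=36 s=4: VC-HIT | VC [20, 8, 52]

SEQ = [MISS, MISS, MISS, MISS, L1-HIT, VC-HIT, L1-HIT, L1-HIT, MISS, VC-HIT, MISS, VC-HIT, VC-HIT, MISS, VC-HIT, VC-HIT]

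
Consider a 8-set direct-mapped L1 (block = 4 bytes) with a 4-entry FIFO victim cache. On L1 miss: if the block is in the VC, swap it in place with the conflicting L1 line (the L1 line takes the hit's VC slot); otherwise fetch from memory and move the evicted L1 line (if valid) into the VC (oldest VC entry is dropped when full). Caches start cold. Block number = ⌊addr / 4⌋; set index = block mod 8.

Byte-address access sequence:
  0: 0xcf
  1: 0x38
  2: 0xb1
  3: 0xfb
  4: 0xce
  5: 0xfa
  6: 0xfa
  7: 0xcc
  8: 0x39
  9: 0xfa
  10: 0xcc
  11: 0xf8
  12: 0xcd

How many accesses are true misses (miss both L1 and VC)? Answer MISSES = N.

MISSES = 4

0: 0xcf (blk 51, set 3) → MISS  vc=[]
1: 0x38 (blk 14, set 6) → MISS  vc=[]
2: 0xb1 (blk 44, set 4) → MISS  vc=[]
3: 0xfb (blk 62, set 6) → MISS  vc=[14]
4: 0xce (blk 51, set 3) → L1-HIT  vc=[14]
5: 0xfa (blk 62, set 6) → L1-HIT  vc=[14]
6: 0xfa (blk 62, set 6) → L1-HIT  vc=[14]
7: 0xcc (blk 51, set 3) → L1-HIT  vc=[14]
8: 0x39 (blk 14, set 6) → VC-HIT  vc=[62]
9: 0xfa (blk 62, set 6) → VC-HIT  vc=[14]
10: 0xcc (blk 51, set 3) → L1-HIT  vc=[14]
11: 0xf8 (blk 62, set 6) → L1-HIT  vc=[14]
12: 0xcd (blk 51, set 3) → L1-HIT  vc=[14]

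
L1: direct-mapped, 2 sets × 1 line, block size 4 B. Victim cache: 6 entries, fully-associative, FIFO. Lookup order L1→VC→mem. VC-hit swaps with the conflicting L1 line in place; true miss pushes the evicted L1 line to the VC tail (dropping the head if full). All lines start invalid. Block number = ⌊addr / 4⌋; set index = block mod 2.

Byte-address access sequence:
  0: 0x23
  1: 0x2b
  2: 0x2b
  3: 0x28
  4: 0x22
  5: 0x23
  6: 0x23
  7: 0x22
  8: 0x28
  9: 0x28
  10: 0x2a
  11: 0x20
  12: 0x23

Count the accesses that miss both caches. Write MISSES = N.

  [0] addr=0x23 blk=8 s=0: MISS | VC []
  [1] addr=0x2b blk=10 s=0: MISS | VC [8]
  [2] addr=0x2b blk=10 s=0: L1-HIT | VC [8]
  [3] addr=0x28 blk=10 s=0: L1-HIT | VC [8]
  [4] addr=0x22 blk=8 s=0: VC-HIT | VC [10]
  [5] addr=0x23 blk=8 s=0: L1-HIT | VC [10]
  [6] addr=0x23 blk=8 s=0: L1-HIT | VC [10]
  [7] addr=0x22 blk=8 s=0: L1-HIT | VC [10]
  [8] addr=0x28 blk=10 s=0: VC-HIT | VC [8]
  [9] addr=0x28 blk=10 s=0: L1-HIT | VC [8]
  [10] addr=0x2a blk=10 s=0: L1-HIT | VC [8]
  [11] addr=0x20 blk=8 s=0: VC-HIT | VC [10]
  [12] addr=0x23 blk=8 s=0: L1-HIT | VC [10]

MISSES = 2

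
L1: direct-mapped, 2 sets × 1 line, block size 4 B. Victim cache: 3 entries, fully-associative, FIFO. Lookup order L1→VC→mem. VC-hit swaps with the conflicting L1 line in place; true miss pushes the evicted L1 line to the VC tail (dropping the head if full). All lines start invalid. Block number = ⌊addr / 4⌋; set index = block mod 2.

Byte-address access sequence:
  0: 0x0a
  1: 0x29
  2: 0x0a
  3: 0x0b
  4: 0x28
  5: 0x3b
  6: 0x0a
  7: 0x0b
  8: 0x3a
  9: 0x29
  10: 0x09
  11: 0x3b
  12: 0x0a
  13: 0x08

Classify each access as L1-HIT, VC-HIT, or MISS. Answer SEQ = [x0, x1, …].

#0 0xa→b2/s0 MISS; vc=[]
#1 0x29→b10/s0 MISS; vc=[2]
#2 0xa→b2/s0 VC-HIT; vc=[10]
#3 0xb→b2/s0 L1-HIT; vc=[10]
#4 0x28→b10/s0 VC-HIT; vc=[2]
#5 0x3b→b14/s0 MISS; vc=[2,10]
#6 0xa→b2/s0 VC-HIT; vc=[14,10]
#7 0xb→b2/s0 L1-HIT; vc=[14,10]
#8 0x3a→b14/s0 VC-HIT; vc=[2,10]
#9 0x29→b10/s0 VC-HIT; vc=[2,14]
#10 0x9→b2/s0 VC-HIT; vc=[10,14]
#11 0x3b→b14/s0 VC-HIT; vc=[10,2]
#12 0xa→b2/s0 VC-HIT; vc=[10,14]
#13 0x8→b2/s0 L1-HIT; vc=[10,14]

SEQ = [MISS, MISS, VC-HIT, L1-HIT, VC-HIT, MISS, VC-HIT, L1-HIT, VC-HIT, VC-HIT, VC-HIT, VC-HIT, VC-HIT, L1-HIT]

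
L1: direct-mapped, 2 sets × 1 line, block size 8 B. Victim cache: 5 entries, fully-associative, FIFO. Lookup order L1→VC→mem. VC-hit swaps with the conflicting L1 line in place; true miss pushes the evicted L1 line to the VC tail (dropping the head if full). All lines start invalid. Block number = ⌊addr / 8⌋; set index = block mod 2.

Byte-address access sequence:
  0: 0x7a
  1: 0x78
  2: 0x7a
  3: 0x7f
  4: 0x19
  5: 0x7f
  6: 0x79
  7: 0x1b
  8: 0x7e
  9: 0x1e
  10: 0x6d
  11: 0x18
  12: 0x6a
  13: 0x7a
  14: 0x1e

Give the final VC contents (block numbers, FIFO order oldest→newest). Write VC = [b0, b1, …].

0: 0x7a (blk 15, set 1) → MISS  vc=[]
1: 0x78 (blk 15, set 1) → L1-HIT  vc=[]
2: 0x7a (blk 15, set 1) → L1-HIT  vc=[]
3: 0x7f (blk 15, set 1) → L1-HIT  vc=[]
4: 0x19 (blk 3, set 1) → MISS  vc=[15]
5: 0x7f (blk 15, set 1) → VC-HIT  vc=[3]
6: 0x79 (blk 15, set 1) → L1-HIT  vc=[3]
7: 0x1b (blk 3, set 1) → VC-HIT  vc=[15]
8: 0x7e (blk 15, set 1) → VC-HIT  vc=[3]
9: 0x1e (blk 3, set 1) → VC-HIT  vc=[15]
10: 0x6d (blk 13, set 1) → MISS  vc=[15, 3]
11: 0x18 (blk 3, set 1) → VC-HIT  vc=[15, 13]
12: 0x6a (blk 13, set 1) → VC-HIT  vc=[15, 3]
13: 0x7a (blk 15, set 1) → VC-HIT  vc=[13, 3]
14: 0x1e (blk 3, set 1) → VC-HIT  vc=[13, 15]

VC = [13, 15]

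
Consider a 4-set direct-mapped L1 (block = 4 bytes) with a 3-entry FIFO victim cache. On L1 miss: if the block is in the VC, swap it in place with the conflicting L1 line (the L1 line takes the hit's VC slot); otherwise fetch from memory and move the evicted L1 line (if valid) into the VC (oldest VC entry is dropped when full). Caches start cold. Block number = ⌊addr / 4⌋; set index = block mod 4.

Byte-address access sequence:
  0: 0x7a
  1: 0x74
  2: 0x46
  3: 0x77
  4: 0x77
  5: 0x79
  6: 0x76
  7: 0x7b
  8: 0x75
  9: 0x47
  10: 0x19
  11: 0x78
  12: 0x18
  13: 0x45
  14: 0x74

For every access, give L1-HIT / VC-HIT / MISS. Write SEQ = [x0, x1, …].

  [0] addr=0x7a blk=30 s=2: MISS | VC []
  [1] addr=0x74 blk=29 s=1: MISS | VC []
  [2] addr=0x46 blk=17 s=1: MISS | VC [29]
  [3] addr=0x77 blk=29 s=1: VC-HIT | VC [17]
  [4] addr=0x77 blk=29 s=1: L1-HIT | VC [17]
  [5] addr=0x79 blk=30 s=2: L1-HIT | VC [17]
  [6] addr=0x76 blk=29 s=1: L1-HIT | VC [17]
  [7] addr=0x7b blk=30 s=2: L1-HIT | VC [17]
  [8] addr=0x75 blk=29 s=1: L1-HIT | VC [17]
  [9] addr=0x47 blk=17 s=1: VC-HIT | VC [29]
  [10] addr=0x19 blk=6 s=2: MISS | VC [29, 30]
  [11] addr=0x78 blk=30 s=2: VC-HIT | VC [29, 6]
  [12] addr=0x18 blk=6 s=2: VC-HIT | VC [29, 30]
  [13] addr=0x45 blk=17 s=1: L1-HIT | VC [29, 30]
  [14] addr=0x74 blk=29 s=1: VC-HIT | VC [17, 30]

SEQ = [MISS, MISS, MISS, VC-HIT, L1-HIT, L1-HIT, L1-HIT, L1-HIT, L1-HIT, VC-HIT, MISS, VC-HIT, VC-HIT, L1-HIT, VC-HIT]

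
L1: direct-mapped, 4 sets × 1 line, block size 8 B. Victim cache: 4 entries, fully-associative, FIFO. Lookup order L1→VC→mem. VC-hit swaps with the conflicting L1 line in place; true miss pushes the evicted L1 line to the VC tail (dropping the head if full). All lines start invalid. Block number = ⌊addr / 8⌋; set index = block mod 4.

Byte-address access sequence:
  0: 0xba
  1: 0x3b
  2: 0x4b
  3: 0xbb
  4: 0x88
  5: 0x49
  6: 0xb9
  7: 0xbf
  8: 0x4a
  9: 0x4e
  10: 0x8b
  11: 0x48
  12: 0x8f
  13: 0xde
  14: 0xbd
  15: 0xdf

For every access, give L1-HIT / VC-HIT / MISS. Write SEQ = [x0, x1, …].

SEQ = [MISS, MISS, MISS, VC-HIT, MISS, VC-HIT, L1-HIT, L1-HIT, L1-HIT, L1-HIT, VC-HIT, VC-HIT, VC-HIT, MISS, VC-HIT, VC-HIT]

0: 0xba (blk 23, set 3) → MISS  vc=[]
1: 0x3b (blk 7, set 3) → MISS  vc=[23]
2: 0x4b (blk 9, set 1) → MISS  vc=[23]
3: 0xbb (blk 23, set 3) → VC-HIT  vc=[7]
4: 0x88 (blk 17, set 1) → MISS  vc=[7, 9]
5: 0x49 (blk 9, set 1) → VC-HIT  vc=[7, 17]
6: 0xb9 (blk 23, set 3) → L1-HIT  vc=[7, 17]
7: 0xbf (blk 23, set 3) → L1-HIT  vc=[7, 17]
8: 0x4a (blk 9, set 1) → L1-HIT  vc=[7, 17]
9: 0x4e (blk 9, set 1) → L1-HIT  vc=[7, 17]
10: 0x8b (blk 17, set 1) → VC-HIT  vc=[7, 9]
11: 0x48 (blk 9, set 1) → VC-HIT  vc=[7, 17]
12: 0x8f (blk 17, set 1) → VC-HIT  vc=[7, 9]
13: 0xde (blk 27, set 3) → MISS  vc=[7, 9, 23]
14: 0xbd (blk 23, set 3) → VC-HIT  vc=[7, 9, 27]
15: 0xdf (blk 27, set 3) → VC-HIT  vc=[7, 9, 23]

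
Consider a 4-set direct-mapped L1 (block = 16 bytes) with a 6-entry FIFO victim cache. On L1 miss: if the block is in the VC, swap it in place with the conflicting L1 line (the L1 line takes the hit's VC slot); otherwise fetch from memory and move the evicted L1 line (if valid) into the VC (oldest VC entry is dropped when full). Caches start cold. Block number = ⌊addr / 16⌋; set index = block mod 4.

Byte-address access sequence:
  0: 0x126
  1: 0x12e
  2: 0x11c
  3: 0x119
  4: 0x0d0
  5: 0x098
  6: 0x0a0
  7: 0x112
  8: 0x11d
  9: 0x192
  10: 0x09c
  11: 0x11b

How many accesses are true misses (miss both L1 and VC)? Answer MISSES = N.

#0 0x126→b18/s2 MISS; vc=[]
#1 0x12e→b18/s2 L1-HIT; vc=[]
#2 0x11c→b17/s1 MISS; vc=[]
#3 0x119→b17/s1 L1-HIT; vc=[]
#4 0xd0→b13/s1 MISS; vc=[17]
#5 0x98→b9/s1 MISS; vc=[17,13]
#6 0xa0→b10/s2 MISS; vc=[17,13,18]
#7 0x112→b17/s1 VC-HIT; vc=[9,13,18]
#8 0x11d→b17/s1 L1-HIT; vc=[9,13,18]
#9 0x192→b25/s1 MISS; vc=[9,13,18,17]
#10 0x9c→b9/s1 VC-HIT; vc=[25,13,18,17]
#11 0x11b→b17/s1 VC-HIT; vc=[25,13,18,9]

MISSES = 6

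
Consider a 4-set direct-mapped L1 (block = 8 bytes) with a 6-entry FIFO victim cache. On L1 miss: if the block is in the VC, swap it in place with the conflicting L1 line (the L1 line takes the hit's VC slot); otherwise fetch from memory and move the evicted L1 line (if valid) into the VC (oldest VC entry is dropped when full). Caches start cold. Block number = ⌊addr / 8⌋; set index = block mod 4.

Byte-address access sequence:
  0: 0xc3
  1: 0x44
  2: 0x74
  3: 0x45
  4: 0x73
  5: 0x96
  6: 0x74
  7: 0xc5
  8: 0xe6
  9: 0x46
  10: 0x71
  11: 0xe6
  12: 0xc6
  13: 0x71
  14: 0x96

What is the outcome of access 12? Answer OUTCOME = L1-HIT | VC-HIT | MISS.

  [0] addr=0xc3 blk=24 s=0: MISS | VC []
  [1] addr=0x44 blk=8 s=0: MISS | VC [24]
  [2] addr=0x74 blk=14 s=2: MISS | VC [24]
  [3] addr=0x45 blk=8 s=0: L1-HIT | VC [24]
  [4] addr=0x73 blk=14 s=2: L1-HIT | VC [24]
  [5] addr=0x96 blk=18 s=2: MISS | VC [24, 14]
  [6] addr=0x74 blk=14 s=2: VC-HIT | VC [24, 18]
  [7] addr=0xc5 blk=24 s=0: VC-HIT | VC [8, 18]
  [8] addr=0xe6 blk=28 s=0: MISS | VC [8, 18, 24]
  [9] addr=0x46 blk=8 s=0: VC-HIT | VC [28, 18, 24]
  [10] addr=0x71 blk=14 s=2: L1-HIT | VC [28, 18, 24]
  [11] addr=0xe6 blk=28 s=0: VC-HIT | VC [8, 18, 24]
  [12] addr=0xc6 blk=24 s=0: VC-HIT | VC [8, 18, 28]
  [13] addr=0x71 blk=14 s=2: L1-HIT | VC [8, 18, 28]
  [14] addr=0x96 blk=18 s=2: VC-HIT | VC [8, 14, 28]

OUTCOME = VC-HIT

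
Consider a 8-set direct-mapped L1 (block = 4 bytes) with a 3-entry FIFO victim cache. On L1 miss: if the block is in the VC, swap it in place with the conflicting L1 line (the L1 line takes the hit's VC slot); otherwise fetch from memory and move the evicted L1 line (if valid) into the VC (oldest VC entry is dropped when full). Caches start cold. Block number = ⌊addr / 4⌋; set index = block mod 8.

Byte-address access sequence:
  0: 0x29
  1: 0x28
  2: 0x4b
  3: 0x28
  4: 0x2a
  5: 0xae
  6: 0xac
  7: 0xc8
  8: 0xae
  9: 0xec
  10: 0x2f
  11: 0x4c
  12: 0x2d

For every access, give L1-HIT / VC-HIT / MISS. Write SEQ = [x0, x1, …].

#0 0x29→b10/s2 MISS; vc=[]
#1 0x28→b10/s2 L1-HIT; vc=[]
#2 0x4b→b18/s2 MISS; vc=[10]
#3 0x28→b10/s2 VC-HIT; vc=[18]
#4 0x2a→b10/s2 L1-HIT; vc=[18]
#5 0xae→b43/s3 MISS; vc=[18]
#6 0xac→b43/s3 L1-HIT; vc=[18]
#7 0xc8→b50/s2 MISS; vc=[18,10]
#8 0xae→b43/s3 L1-HIT; vc=[18,10]
#9 0xec→b59/s3 MISS; vc=[18,10,43]
#10 0x2f→b11/s3 MISS; vc=[10,43,59]
#11 0x4c→b19/s3 MISS; vc=[43,59,11]
#12 0x2d→b11/s3 VC-HIT; vc=[43,59,19]

SEQ = [MISS, L1-HIT, MISS, VC-HIT, L1-HIT, MISS, L1-HIT, MISS, L1-HIT, MISS, MISS, MISS, VC-HIT]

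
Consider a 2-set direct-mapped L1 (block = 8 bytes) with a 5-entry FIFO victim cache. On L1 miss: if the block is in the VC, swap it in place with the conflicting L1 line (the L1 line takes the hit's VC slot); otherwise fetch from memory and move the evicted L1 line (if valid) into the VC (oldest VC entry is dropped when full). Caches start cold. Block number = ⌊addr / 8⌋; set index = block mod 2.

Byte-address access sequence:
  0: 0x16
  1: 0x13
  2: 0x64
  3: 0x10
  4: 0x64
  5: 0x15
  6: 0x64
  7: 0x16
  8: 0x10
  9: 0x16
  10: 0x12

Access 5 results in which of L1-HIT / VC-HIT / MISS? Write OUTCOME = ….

OUTCOME = VC-HIT

#0 0x16→b2/s0 MISS; vc=[]
#1 0x13→b2/s0 L1-HIT; vc=[]
#2 0x64→b12/s0 MISS; vc=[2]
#3 0x10→b2/s0 VC-HIT; vc=[12]
#4 0x64→b12/s0 VC-HIT; vc=[2]
#5 0x15→b2/s0 VC-HIT; vc=[12]
#6 0x64→b12/s0 VC-HIT; vc=[2]
#7 0x16→b2/s0 VC-HIT; vc=[12]
#8 0x10→b2/s0 L1-HIT; vc=[12]
#9 0x16→b2/s0 L1-HIT; vc=[12]
#10 0x12→b2/s0 L1-HIT; vc=[12]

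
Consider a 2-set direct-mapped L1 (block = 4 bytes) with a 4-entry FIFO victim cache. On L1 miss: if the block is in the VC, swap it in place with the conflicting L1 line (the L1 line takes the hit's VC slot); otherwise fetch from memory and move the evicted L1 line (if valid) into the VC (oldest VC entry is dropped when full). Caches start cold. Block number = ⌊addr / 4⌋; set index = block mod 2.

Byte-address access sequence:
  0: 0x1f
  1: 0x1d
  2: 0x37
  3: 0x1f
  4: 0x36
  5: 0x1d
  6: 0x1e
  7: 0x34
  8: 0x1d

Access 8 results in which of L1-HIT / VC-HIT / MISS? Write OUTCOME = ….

OUTCOME = VC-HIT

  [0] addr=0x1f blk=7 s=1: MISS | VC []
  [1] addr=0x1d blk=7 s=1: L1-HIT | VC []
  [2] addr=0x37 blk=13 s=1: MISS | VC [7]
  [3] addr=0x1f blk=7 s=1: VC-HIT | VC [13]
  [4] addr=0x36 blk=13 s=1: VC-HIT | VC [7]
  [5] addr=0x1d blk=7 s=1: VC-HIT | VC [13]
  [6] addr=0x1e blk=7 s=1: L1-HIT | VC [13]
  [7] addr=0x34 blk=13 s=1: VC-HIT | VC [7]
  [8] addr=0x1d blk=7 s=1: VC-HIT | VC [13]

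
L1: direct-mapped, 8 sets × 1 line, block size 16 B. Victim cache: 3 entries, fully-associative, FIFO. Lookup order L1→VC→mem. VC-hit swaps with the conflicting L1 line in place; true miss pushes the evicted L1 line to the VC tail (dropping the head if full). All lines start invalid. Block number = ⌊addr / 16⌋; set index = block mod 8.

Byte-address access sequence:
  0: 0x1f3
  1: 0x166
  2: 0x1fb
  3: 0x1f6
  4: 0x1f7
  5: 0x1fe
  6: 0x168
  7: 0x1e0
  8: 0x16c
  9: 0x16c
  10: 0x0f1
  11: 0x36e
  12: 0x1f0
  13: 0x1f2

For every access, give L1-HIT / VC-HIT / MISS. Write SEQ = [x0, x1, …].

SEQ = [MISS, MISS, L1-HIT, L1-HIT, L1-HIT, L1-HIT, L1-HIT, MISS, VC-HIT, L1-HIT, MISS, MISS, VC-HIT, L1-HIT]

#0 0x1f3→b31/s7 MISS; vc=[]
#1 0x166→b22/s6 MISS; vc=[]
#2 0x1fb→b31/s7 L1-HIT; vc=[]
#3 0x1f6→b31/s7 L1-HIT; vc=[]
#4 0x1f7→b31/s7 L1-HIT; vc=[]
#5 0x1fe→b31/s7 L1-HIT; vc=[]
#6 0x168→b22/s6 L1-HIT; vc=[]
#7 0x1e0→b30/s6 MISS; vc=[22]
#8 0x16c→b22/s6 VC-HIT; vc=[30]
#9 0x16c→b22/s6 L1-HIT; vc=[30]
#10 0xf1→b15/s7 MISS; vc=[30,31]
#11 0x36e→b54/s6 MISS; vc=[30,31,22]
#12 0x1f0→b31/s7 VC-HIT; vc=[30,15,22]
#13 0x1f2→b31/s7 L1-HIT; vc=[30,15,22]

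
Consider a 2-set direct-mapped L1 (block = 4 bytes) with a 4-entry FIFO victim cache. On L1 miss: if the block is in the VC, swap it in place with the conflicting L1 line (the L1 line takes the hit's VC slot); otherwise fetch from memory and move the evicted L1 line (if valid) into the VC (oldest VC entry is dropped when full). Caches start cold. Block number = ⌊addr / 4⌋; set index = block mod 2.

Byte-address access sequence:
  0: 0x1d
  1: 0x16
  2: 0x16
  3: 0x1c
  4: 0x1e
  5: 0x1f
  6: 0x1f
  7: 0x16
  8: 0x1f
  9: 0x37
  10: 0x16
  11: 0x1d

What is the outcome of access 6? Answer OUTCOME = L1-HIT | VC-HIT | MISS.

OUTCOME = L1-HIT

  [0] addr=0x1d blk=7 s=1: MISS | VC []
  [1] addr=0x16 blk=5 s=1: MISS | VC [7]
  [2] addr=0x16 blk=5 s=1: L1-HIT | VC [7]
  [3] addr=0x1c blk=7 s=1: VC-HIT | VC [5]
  [4] addr=0x1e blk=7 s=1: L1-HIT | VC [5]
  [5] addr=0x1f blk=7 s=1: L1-HIT | VC [5]
  [6] addr=0x1f blk=7 s=1: L1-HIT | VC [5]
  [7] addr=0x16 blk=5 s=1: VC-HIT | VC [7]
  [8] addr=0x1f blk=7 s=1: VC-HIT | VC [5]
  [9] addr=0x37 blk=13 s=1: MISS | VC [5, 7]
  [10] addr=0x16 blk=5 s=1: VC-HIT | VC [13, 7]
  [11] addr=0x1d blk=7 s=1: VC-HIT | VC [13, 5]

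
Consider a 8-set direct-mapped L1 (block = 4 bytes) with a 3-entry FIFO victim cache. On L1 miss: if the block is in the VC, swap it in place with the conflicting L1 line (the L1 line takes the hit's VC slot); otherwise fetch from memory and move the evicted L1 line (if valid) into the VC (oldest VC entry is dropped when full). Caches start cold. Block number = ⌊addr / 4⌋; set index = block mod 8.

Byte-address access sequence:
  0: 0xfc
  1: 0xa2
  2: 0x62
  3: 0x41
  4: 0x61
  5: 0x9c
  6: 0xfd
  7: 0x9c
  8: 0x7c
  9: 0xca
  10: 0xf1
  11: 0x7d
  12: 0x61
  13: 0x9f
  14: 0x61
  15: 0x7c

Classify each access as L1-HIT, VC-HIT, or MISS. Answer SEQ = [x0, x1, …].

#0 0xfc→b63/s7 MISS; vc=[]
#1 0xa2→b40/s0 MISS; vc=[]
#2 0x62→b24/s0 MISS; vc=[40]
#3 0x41→b16/s0 MISS; vc=[40,24]
#4 0x61→b24/s0 VC-HIT; vc=[40,16]
#5 0x9c→b39/s7 MISS; vc=[40,16,63]
#6 0xfd→b63/s7 VC-HIT; vc=[40,16,39]
#7 0x9c→b39/s7 VC-HIT; vc=[40,16,63]
#8 0x7c→b31/s7 MISS; vc=[16,63,39]
#9 0xca→b50/s2 MISS; vc=[16,63,39]
#10 0xf1→b60/s4 MISS; vc=[16,63,39]
#11 0x7d→b31/s7 L1-HIT; vc=[16,63,39]
#12 0x61→b24/s0 L1-HIT; vc=[16,63,39]
#13 0x9f→b39/s7 VC-HIT; vc=[16,63,31]
#14 0x61→b24/s0 L1-HIT; vc=[16,63,31]
#15 0x7c→b31/s7 VC-HIT; vc=[16,63,39]

SEQ = [MISS, MISS, MISS, MISS, VC-HIT, MISS, VC-HIT, VC-HIT, MISS, MISS, MISS, L1-HIT, L1-HIT, VC-HIT, L1-HIT, VC-HIT]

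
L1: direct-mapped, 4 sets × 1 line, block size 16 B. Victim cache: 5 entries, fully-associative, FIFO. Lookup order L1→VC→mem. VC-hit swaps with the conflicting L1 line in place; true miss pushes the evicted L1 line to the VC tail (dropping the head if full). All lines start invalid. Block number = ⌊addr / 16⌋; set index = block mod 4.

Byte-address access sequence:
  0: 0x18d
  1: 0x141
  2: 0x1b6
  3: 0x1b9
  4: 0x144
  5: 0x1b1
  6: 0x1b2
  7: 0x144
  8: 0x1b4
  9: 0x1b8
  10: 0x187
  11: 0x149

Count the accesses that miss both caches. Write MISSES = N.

MISSES = 3

  [0] addr=0x18d blk=24 s=0: MISS | VC []
  [1] addr=0x141 blk=20 s=0: MISS | VC [24]
  [2] addr=0x1b6 blk=27 s=3: MISS | VC [24]
  [3] addr=0x1b9 blk=27 s=3: L1-HIT | VC [24]
  [4] addr=0x144 blk=20 s=0: L1-HIT | VC [24]
  [5] addr=0x1b1 blk=27 s=3: L1-HIT | VC [24]
  [6] addr=0x1b2 blk=27 s=3: L1-HIT | VC [24]
  [7] addr=0x144 blk=20 s=0: L1-HIT | VC [24]
  [8] addr=0x1b4 blk=27 s=3: L1-HIT | VC [24]
  [9] addr=0x1b8 blk=27 s=3: L1-HIT | VC [24]
  [10] addr=0x187 blk=24 s=0: VC-HIT | VC [20]
  [11] addr=0x149 blk=20 s=0: VC-HIT | VC [24]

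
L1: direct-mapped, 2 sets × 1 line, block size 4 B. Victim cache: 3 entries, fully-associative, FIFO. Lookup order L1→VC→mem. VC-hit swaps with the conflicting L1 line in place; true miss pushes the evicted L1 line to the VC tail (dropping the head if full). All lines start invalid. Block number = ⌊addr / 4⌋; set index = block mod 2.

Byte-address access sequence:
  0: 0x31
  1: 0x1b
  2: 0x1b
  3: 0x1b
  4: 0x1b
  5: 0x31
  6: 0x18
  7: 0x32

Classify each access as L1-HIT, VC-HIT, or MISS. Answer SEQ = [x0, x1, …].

  [0] addr=0x31 blk=12 s=0: MISS | VC []
  [1] addr=0x1b blk=6 s=0: MISS | VC [12]
  [2] addr=0x1b blk=6 s=0: L1-HIT | VC [12]
  [3] addr=0x1b blk=6 s=0: L1-HIT | VC [12]
  [4] addr=0x1b blk=6 s=0: L1-HIT | VC [12]
  [5] addr=0x31 blk=12 s=0: VC-HIT | VC [6]
  [6] addr=0x18 blk=6 s=0: VC-HIT | VC [12]
  [7] addr=0x32 blk=12 s=0: VC-HIT | VC [6]

SEQ = [MISS, MISS, L1-HIT, L1-HIT, L1-HIT, VC-HIT, VC-HIT, VC-HIT]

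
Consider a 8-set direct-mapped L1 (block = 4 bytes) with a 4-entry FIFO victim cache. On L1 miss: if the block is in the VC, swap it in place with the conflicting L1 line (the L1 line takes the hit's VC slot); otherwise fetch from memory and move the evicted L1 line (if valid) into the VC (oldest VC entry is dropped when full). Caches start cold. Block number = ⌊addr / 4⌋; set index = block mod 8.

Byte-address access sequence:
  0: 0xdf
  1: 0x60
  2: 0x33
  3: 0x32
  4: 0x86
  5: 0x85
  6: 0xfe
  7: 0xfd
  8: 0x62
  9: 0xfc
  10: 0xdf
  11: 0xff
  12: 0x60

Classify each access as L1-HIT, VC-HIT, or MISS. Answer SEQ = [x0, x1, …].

0: 0xdf (blk 55, set 7) → MISS  vc=[]
1: 0x60 (blk 24, set 0) → MISS  vc=[]
2: 0x33 (blk 12, set 4) → MISS  vc=[]
3: 0x32 (blk 12, set 4) → L1-HIT  vc=[]
4: 0x86 (blk 33, set 1) → MISS  vc=[]
5: 0x85 (blk 33, set 1) → L1-HIT  vc=[]
6: 0xfe (blk 63, set 7) → MISS  vc=[55]
7: 0xfd (blk 63, set 7) → L1-HIT  vc=[55]
8: 0x62 (blk 24, set 0) → L1-HIT  vc=[55]
9: 0xfc (blk 63, set 7) → L1-HIT  vc=[55]
10: 0xdf (blk 55, set 7) → VC-HIT  vc=[63]
11: 0xff (blk 63, set 7) → VC-HIT  vc=[55]
12: 0x60 (blk 24, set 0) → L1-HIT  vc=[55]

SEQ = [MISS, MISS, MISS, L1-HIT, MISS, L1-HIT, MISS, L1-HIT, L1-HIT, L1-HIT, VC-HIT, VC-HIT, L1-HIT]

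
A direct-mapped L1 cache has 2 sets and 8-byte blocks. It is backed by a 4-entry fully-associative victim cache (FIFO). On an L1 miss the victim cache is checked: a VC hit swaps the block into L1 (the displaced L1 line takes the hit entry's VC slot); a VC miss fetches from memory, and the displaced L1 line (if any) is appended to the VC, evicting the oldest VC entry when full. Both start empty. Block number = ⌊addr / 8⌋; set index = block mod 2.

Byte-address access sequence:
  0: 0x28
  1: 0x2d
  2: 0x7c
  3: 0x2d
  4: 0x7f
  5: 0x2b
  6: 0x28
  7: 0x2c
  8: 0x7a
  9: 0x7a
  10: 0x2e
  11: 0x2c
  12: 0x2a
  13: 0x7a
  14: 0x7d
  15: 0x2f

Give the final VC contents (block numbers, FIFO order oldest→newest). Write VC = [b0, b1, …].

0: 0x28 (blk 5, set 1) → MISS  vc=[]
1: 0x2d (blk 5, set 1) → L1-HIT  vc=[]
2: 0x7c (blk 15, set 1) → MISS  vc=[5]
3: 0x2d (blk 5, set 1) → VC-HIT  vc=[15]
4: 0x7f (blk 15, set 1) → VC-HIT  vc=[5]
5: 0x2b (blk 5, set 1) → VC-HIT  vc=[15]
6: 0x28 (blk 5, set 1) → L1-HIT  vc=[15]
7: 0x2c (blk 5, set 1) → L1-HIT  vc=[15]
8: 0x7a (blk 15, set 1) → VC-HIT  vc=[5]
9: 0x7a (blk 15, set 1) → L1-HIT  vc=[5]
10: 0x2e (blk 5, set 1) → VC-HIT  vc=[15]
11: 0x2c (blk 5, set 1) → L1-HIT  vc=[15]
12: 0x2a (blk 5, set 1) → L1-HIT  vc=[15]
13: 0x7a (blk 15, set 1) → VC-HIT  vc=[5]
14: 0x7d (blk 15, set 1) → L1-HIT  vc=[5]
15: 0x2f (blk 5, set 1) → VC-HIT  vc=[15]

VC = [15]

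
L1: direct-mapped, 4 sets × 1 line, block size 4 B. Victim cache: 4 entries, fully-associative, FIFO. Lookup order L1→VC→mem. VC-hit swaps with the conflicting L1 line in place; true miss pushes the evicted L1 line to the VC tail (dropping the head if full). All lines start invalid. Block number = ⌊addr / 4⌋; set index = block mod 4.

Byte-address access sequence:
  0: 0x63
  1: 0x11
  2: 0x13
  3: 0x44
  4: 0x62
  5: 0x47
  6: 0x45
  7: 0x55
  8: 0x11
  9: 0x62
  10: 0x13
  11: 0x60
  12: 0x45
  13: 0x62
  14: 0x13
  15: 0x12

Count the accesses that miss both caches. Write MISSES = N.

MISSES = 4

#0 0x63→b24/s0 MISS; vc=[]
#1 0x11→b4/s0 MISS; vc=[24]
#2 0x13→b4/s0 L1-HIT; vc=[24]
#3 0x44→b17/s1 MISS; vc=[24]
#4 0x62→b24/s0 VC-HIT; vc=[4]
#5 0x47→b17/s1 L1-HIT; vc=[4]
#6 0x45→b17/s1 L1-HIT; vc=[4]
#7 0x55→b21/s1 MISS; vc=[4,17]
#8 0x11→b4/s0 VC-HIT; vc=[24,17]
#9 0x62→b24/s0 VC-HIT; vc=[4,17]
#10 0x13→b4/s0 VC-HIT; vc=[24,17]
#11 0x60→b24/s0 VC-HIT; vc=[4,17]
#12 0x45→b17/s1 VC-HIT; vc=[4,21]
#13 0x62→b24/s0 L1-HIT; vc=[4,21]
#14 0x13→b4/s0 VC-HIT; vc=[24,21]
#15 0x12→b4/s0 L1-HIT; vc=[24,21]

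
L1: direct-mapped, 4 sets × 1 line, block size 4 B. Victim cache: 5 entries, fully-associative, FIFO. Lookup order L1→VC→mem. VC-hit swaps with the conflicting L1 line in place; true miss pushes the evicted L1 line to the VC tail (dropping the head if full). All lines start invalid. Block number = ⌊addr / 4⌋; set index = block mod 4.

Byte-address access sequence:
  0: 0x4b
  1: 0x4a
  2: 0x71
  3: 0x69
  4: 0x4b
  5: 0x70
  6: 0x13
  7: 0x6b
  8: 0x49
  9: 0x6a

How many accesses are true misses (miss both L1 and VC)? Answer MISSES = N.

0: 0x4b (blk 18, set 2) → MISS  vc=[]
1: 0x4a (blk 18, set 2) → L1-HIT  vc=[]
2: 0x71 (blk 28, set 0) → MISS  vc=[]
3: 0x69 (blk 26, set 2) → MISS  vc=[18]
4: 0x4b (blk 18, set 2) → VC-HIT  vc=[26]
5: 0x70 (blk 28, set 0) → L1-HIT  vc=[26]
6: 0x13 (blk 4, set 0) → MISS  vc=[26, 28]
7: 0x6b (blk 26, set 2) → VC-HIT  vc=[18, 28]
8: 0x49 (blk 18, set 2) → VC-HIT  vc=[26, 28]
9: 0x6a (blk 26, set 2) → VC-HIT  vc=[18, 28]

MISSES = 4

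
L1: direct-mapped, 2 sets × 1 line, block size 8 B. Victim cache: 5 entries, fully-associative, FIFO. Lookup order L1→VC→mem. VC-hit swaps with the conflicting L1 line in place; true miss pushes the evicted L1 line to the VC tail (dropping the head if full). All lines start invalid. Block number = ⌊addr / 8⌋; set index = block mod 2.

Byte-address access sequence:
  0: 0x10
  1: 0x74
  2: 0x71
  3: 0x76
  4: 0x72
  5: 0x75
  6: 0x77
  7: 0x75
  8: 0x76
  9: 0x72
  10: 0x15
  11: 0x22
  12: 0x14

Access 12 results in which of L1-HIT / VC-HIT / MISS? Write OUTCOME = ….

0: 0x10 (blk 2, set 0) → MISS  vc=[]
1: 0x74 (blk 14, set 0) → MISS  vc=[2]
2: 0x71 (blk 14, set 0) → L1-HIT  vc=[2]
3: 0x76 (blk 14, set 0) → L1-HIT  vc=[2]
4: 0x72 (blk 14, set 0) → L1-HIT  vc=[2]
5: 0x75 (blk 14, set 0) → L1-HIT  vc=[2]
6: 0x77 (blk 14, set 0) → L1-HIT  vc=[2]
7: 0x75 (blk 14, set 0) → L1-HIT  vc=[2]
8: 0x76 (blk 14, set 0) → L1-HIT  vc=[2]
9: 0x72 (blk 14, set 0) → L1-HIT  vc=[2]
10: 0x15 (blk 2, set 0) → VC-HIT  vc=[14]
11: 0x22 (blk 4, set 0) → MISS  vc=[14, 2]
12: 0x14 (blk 2, set 0) → VC-HIT  vc=[14, 4]

OUTCOME = VC-HIT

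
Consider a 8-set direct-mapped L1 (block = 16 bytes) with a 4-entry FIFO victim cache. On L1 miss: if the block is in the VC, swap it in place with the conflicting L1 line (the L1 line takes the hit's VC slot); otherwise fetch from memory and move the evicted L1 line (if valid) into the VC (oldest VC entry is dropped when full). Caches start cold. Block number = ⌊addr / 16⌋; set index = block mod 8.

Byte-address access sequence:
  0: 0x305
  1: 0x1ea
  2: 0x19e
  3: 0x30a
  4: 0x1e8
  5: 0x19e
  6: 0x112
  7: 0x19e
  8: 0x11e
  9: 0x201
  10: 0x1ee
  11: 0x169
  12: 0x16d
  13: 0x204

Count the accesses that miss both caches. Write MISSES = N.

MISSES = 6

#0 0x305→b48/s0 MISS; vc=[]
#1 0x1ea→b30/s6 MISS; vc=[]
#2 0x19e→b25/s1 MISS; vc=[]
#3 0x30a→b48/s0 L1-HIT; vc=[]
#4 0x1e8→b30/s6 L1-HIT; vc=[]
#5 0x19e→b25/s1 L1-HIT; vc=[]
#6 0x112→b17/s1 MISS; vc=[25]
#7 0x19e→b25/s1 VC-HIT; vc=[17]
#8 0x11e→b17/s1 VC-HIT; vc=[25]
#9 0x201→b32/s0 MISS; vc=[25,48]
#10 0x1ee→b30/s6 L1-HIT; vc=[25,48]
#11 0x169→b22/s6 MISS; vc=[25,48,30]
#12 0x16d→b22/s6 L1-HIT; vc=[25,48,30]
#13 0x204→b32/s0 L1-HIT; vc=[25,48,30]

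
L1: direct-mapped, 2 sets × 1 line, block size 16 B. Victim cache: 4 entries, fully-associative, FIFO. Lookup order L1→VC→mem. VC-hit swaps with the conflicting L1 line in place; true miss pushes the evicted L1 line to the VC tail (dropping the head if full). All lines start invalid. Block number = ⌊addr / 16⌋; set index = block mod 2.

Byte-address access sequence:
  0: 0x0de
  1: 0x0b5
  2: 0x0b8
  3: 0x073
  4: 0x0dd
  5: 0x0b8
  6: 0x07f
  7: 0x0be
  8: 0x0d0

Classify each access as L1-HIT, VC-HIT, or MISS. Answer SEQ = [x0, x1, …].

  [0] addr=0xde blk=13 s=1: MISS | VC []
  [1] addr=0xb5 blk=11 s=1: MISS | VC [13]
  [2] addr=0xb8 blk=11 s=1: L1-HIT | VC [13]
  [3] addr=0x73 blk=7 s=1: MISS | VC [13, 11]
  [4] addr=0xdd blk=13 s=1: VC-HIT | VC [7, 11]
  [5] addr=0xb8 blk=11 s=1: VC-HIT | VC [7, 13]
  [6] addr=0x7f blk=7 s=1: VC-HIT | VC [11, 13]
  [7] addr=0xbe blk=11 s=1: VC-HIT | VC [7, 13]
  [8] addr=0xd0 blk=13 s=1: VC-HIT | VC [7, 11]

SEQ = [MISS, MISS, L1-HIT, MISS, VC-HIT, VC-HIT, VC-HIT, VC-HIT, VC-HIT]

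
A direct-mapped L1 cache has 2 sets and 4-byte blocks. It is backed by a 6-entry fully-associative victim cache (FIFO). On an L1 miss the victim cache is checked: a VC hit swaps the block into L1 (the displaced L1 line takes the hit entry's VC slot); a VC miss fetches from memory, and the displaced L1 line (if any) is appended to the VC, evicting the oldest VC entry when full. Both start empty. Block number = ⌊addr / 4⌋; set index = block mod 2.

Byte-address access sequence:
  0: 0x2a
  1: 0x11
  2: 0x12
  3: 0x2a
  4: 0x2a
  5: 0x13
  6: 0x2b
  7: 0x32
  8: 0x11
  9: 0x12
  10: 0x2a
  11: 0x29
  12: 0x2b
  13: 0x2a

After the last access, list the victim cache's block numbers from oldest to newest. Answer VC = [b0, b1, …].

  [0] addr=0x2a blk=10 s=0: MISS | VC []
  [1] addr=0x11 blk=4 s=0: MISS | VC [10]
  [2] addr=0x12 blk=4 s=0: L1-HIT | VC [10]
  [3] addr=0x2a blk=10 s=0: VC-HIT | VC [4]
  [4] addr=0x2a blk=10 s=0: L1-HIT | VC [4]
  [5] addr=0x13 blk=4 s=0: VC-HIT | VC [10]
  [6] addr=0x2b blk=10 s=0: VC-HIT | VC [4]
  [7] addr=0x32 blk=12 s=0: MISS | VC [4, 10]
  [8] addr=0x11 blk=4 s=0: VC-HIT | VC [12, 10]
  [9] addr=0x12 blk=4 s=0: L1-HIT | VC [12, 10]
  [10] addr=0x2a blk=10 s=0: VC-HIT | VC [12, 4]
  [11] addr=0x29 blk=10 s=0: L1-HIT | VC [12, 4]
  [12] addr=0x2b blk=10 s=0: L1-HIT | VC [12, 4]
  [13] addr=0x2a blk=10 s=0: L1-HIT | VC [12, 4]

VC = [12, 4]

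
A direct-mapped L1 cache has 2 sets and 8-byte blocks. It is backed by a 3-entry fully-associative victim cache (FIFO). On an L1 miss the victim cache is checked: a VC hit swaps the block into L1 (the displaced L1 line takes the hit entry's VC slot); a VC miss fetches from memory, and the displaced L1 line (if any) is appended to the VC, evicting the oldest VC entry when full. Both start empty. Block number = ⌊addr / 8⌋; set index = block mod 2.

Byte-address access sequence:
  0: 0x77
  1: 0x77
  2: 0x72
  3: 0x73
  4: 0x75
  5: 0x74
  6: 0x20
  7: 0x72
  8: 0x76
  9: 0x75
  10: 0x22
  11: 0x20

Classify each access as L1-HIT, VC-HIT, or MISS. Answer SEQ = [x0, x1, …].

  [0] addr=0x77 blk=14 s=0: MISS | VC []
  [1] addr=0x77 blk=14 s=0: L1-HIT | VC []
  [2] addr=0x72 blk=14 s=0: L1-HIT | VC []
  [3] addr=0x73 blk=14 s=0: L1-HIT | VC []
  [4] addr=0x75 blk=14 s=0: L1-HIT | VC []
  [5] addr=0x74 blk=14 s=0: L1-HIT | VC []
  [6] addr=0x20 blk=4 s=0: MISS | VC [14]
  [7] addr=0x72 blk=14 s=0: VC-HIT | VC [4]
  [8] addr=0x76 blk=14 s=0: L1-HIT | VC [4]
  [9] addr=0x75 blk=14 s=0: L1-HIT | VC [4]
  [10] addr=0x22 blk=4 s=0: VC-HIT | VC [14]
  [11] addr=0x20 blk=4 s=0: L1-HIT | VC [14]

SEQ = [MISS, L1-HIT, L1-HIT, L1-HIT, L1-HIT, L1-HIT, MISS, VC-HIT, L1-HIT, L1-HIT, VC-HIT, L1-HIT]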